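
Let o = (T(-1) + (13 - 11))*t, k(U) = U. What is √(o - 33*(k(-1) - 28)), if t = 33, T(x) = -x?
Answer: 4*√66 ≈ 32.496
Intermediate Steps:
o = 99 (o = (-1*(-1) + (13 - 11))*33 = (1 + 2)*33 = 3*33 = 99)
√(o - 33*(k(-1) - 28)) = √(99 - 33*(-1 - 28)) = √(99 - 33*(-29)) = √(99 + 957) = √1056 = 4*√66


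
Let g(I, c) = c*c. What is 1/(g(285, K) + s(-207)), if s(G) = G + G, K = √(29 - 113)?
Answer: -1/498 ≈ -0.0020080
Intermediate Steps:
K = 2*I*√21 (K = √(-84) = 2*I*√21 ≈ 9.1651*I)
g(I, c) = c²
s(G) = 2*G
1/(g(285, K) + s(-207)) = 1/((2*I*√21)² + 2*(-207)) = 1/(-84 - 414) = 1/(-498) = -1/498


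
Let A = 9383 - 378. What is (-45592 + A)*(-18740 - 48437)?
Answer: 2457804899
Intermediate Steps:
A = 9005
(-45592 + A)*(-18740 - 48437) = (-45592 + 9005)*(-18740 - 48437) = -36587*(-67177) = 2457804899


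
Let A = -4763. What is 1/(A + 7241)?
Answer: 1/2478 ≈ 0.00040355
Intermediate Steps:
1/(A + 7241) = 1/(-4763 + 7241) = 1/2478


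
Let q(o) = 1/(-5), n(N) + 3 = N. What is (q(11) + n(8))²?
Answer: 576/25 ≈ 23.040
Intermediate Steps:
n(N) = -3 + N
q(o) = -⅕
(q(11) + n(8))² = (-⅕ + (-3 + 8))² = (-⅕ + 5)² = (24/5)² = 576/25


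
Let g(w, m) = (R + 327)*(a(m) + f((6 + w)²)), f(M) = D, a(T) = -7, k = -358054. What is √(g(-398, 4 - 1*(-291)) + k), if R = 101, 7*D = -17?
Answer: I*√17742382/7 ≈ 601.74*I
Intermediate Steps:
D = -17/7 (D = (⅐)*(-17) = -17/7 ≈ -2.4286)
f(M) = -17/7
g(w, m) = -28248/7 (g(w, m) = (101 + 327)*(-7 - 17/7) = 428*(-66/7) = -28248/7)
√(g(-398, 4 - 1*(-291)) + k) = √(-28248/7 - 358054) = √(-2534626/7) = I*√17742382/7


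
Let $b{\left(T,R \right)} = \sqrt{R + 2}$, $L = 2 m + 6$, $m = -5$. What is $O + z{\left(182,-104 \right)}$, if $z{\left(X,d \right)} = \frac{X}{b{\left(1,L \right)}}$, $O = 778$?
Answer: $778 - 91 i \sqrt{2} \approx 778.0 - 128.69 i$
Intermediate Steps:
$L = -4$ ($L = 2 \left(-5\right) + 6 = -10 + 6 = -4$)
$b{\left(T,R \right)} = \sqrt{2 + R}$
$z{\left(X,d \right)} = - \frac{i X \sqrt{2}}{2}$ ($z{\left(X,d \right)} = \frac{X}{\sqrt{2 - 4}} = \frac{X}{\sqrt{-2}} = \frac{X}{i \sqrt{2}} = X \left(- \frac{i \sqrt{2}}{2}\right) = - \frac{i X \sqrt{2}}{2}$)
$O + z{\left(182,-104 \right)} = 778 - \frac{1}{2} i 182 \sqrt{2} = 778 - 91 i \sqrt{2}$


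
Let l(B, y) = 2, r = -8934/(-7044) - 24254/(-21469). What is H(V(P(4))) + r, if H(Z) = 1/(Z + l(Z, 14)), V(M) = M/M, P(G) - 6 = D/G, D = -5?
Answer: 206529217/75613818 ≈ 2.7314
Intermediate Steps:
r = 60441537/25204606 (r = -8934*(-1/7044) - 24254*(-1/21469) = 1489/1174 + 24254/21469 = 60441537/25204606 ≈ 2.3980)
P(G) = 6 - 5/G
V(M) = 1
H(Z) = 1/(2 + Z) (H(Z) = 1/(Z + 2) = 1/(2 + Z))
H(V(P(4))) + r = 1/(2 + 1) + 60441537/25204606 = 1/3 + 60441537/25204606 = 206529217/75613818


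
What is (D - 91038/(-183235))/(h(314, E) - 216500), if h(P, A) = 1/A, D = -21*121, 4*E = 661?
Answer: 307701513117/26222118794560 ≈ 0.011734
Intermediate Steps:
E = 661/4 (E = (¼)*661 = 661/4 ≈ 165.25)
D = -2541
(D - 91038/(-183235))/(h(314, E) - 216500) = (-2541 - 91038/(-183235))/(1/(661/4) - 216500) = (-2541 - 91038*(-1/183235))/(4/661 - 216500) = (-2541 + 91038/183235)/(-143106496/661) = -465509097/183235*(-661/143106496) = 307701513117/26222118794560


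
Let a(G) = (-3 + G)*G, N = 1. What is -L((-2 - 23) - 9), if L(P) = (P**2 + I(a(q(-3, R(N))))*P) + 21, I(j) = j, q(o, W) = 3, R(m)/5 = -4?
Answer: -1177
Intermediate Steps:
R(m) = -20 (R(m) = 5*(-4) = -20)
a(G) = G*(-3 + G)
L(P) = 21 + P**2 (L(P) = (P**2 + (3*(-3 + 3))*P) + 21 = (P**2 + (3*0)*P) + 21 = (P**2 + 0*P) + 21 = (P**2 + 0) + 21 = P**2 + 21 = 21 + P**2)
-L((-2 - 23) - 9) = -(21 + ((-2 - 23) - 9)**2) = -(21 + (-25 - 9)**2) = -(21 + (-34)**2) = -(21 + 1156) = -1*1177 = -1177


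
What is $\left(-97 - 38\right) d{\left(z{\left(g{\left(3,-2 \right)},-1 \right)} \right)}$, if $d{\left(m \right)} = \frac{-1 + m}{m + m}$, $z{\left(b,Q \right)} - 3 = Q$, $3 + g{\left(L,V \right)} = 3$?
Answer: $- \frac{135}{4} \approx -33.75$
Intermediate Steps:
$g{\left(L,V \right)} = 0$ ($g{\left(L,V \right)} = -3 + 3 = 0$)
$z{\left(b,Q \right)} = 3 + Q$
$d{\left(m \right)} = \frac{-1 + m}{2 m}$
$\left(-97 - 38\right) d{\left(z{\left(g{\left(3,-2 \right)},-1 \right)} \right)} = \left(-97 - 38\right) \frac{-1 + \left(3 - 1\right)}{2 \left(3 - 1\right)} = - 135 \frac{-1 + 2}{2 \cdot 2} = - 135 \cdot \frac{1}{2} \cdot \frac{1}{2} \cdot 1 = \left(-135\right) \frac{1}{4} = - \frac{135}{4}$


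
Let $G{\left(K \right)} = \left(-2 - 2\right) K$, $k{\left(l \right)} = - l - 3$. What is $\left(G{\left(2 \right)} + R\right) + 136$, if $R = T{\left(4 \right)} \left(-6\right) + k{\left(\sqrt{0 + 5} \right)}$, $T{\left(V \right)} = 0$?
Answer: $125 - \sqrt{5} \approx 122.76$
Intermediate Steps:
$k{\left(l \right)} = -3 - l$
$G{\left(K \right)} = - 4 K$
$R = -3 - \sqrt{5}$ ($R = 0 \left(-6\right) - \left(3 + \sqrt{0 + 5}\right) = 0 - \left(3 + \sqrt{5}\right) = -3 - \sqrt{5} \approx -5.2361$)
$\left(G{\left(2 \right)} + R\right) + 136 = \left(\left(-4\right) 2 - \left(3 + \sqrt{5}\right)\right) + 136 = \left(-8 - \left(3 + \sqrt{5}\right)\right) + 136 = \left(-11 - \sqrt{5}\right) + 136 = 125 - \sqrt{5}$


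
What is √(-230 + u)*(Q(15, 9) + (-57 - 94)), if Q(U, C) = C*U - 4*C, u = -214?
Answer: -104*I*√111 ≈ -1095.7*I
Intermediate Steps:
Q(U, C) = -4*C + C*U
√(-230 + u)*(Q(15, 9) + (-57 - 94)) = √(-230 - 214)*(9*(-4 + 15) + (-57 - 94)) = √(-444)*(9*11 - 151) = (2*I*√111)*(99 - 151) = (2*I*√111)*(-52) = -104*I*√111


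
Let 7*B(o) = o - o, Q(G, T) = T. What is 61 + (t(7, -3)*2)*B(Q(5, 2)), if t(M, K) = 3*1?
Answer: 61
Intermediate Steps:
t(M, K) = 3
B(o) = 0 (B(o) = (o - o)/7 = (⅐)*0 = 0)
61 + (t(7, -3)*2)*B(Q(5, 2)) = 61 + (3*2)*0 = 61 + 6*0 = 61 + 0 = 61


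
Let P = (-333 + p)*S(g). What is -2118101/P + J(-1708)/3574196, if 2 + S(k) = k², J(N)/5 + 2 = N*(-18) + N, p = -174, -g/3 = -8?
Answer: 23209619527/3171205401 ≈ 7.3189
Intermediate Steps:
g = 24 (g = -3*(-8) = 24)
J(N) = -10 - 85*N (J(N) = -10 + 5*(N*(-18) + N) = -10 + 5*(-18*N + N) = -10 + 5*(-17*N) = -10 - 85*N)
S(k) = -2 + k²
P = -291018 (P = (-333 - 174)*(-2 + 24²) = -507*(-2 + 576) = -507*574 = -291018)
-2118101/P + J(-1708)/3574196 = -2118101/(-291018) + (-10 - 85*(-1708))/3574196 = -2118101*(-1/291018) + (-10 + 145180)*(1/3574196) = 51661/7098 + 145170*(1/3574196) = 51661/7098 + 72585/1787098 = 23209619527/3171205401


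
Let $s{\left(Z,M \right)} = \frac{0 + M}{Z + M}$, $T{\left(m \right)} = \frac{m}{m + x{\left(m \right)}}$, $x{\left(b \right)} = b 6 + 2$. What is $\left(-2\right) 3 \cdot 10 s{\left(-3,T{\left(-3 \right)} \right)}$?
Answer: $\frac{10}{3} \approx 3.3333$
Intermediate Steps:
$x{\left(b \right)} = 2 + 6 b$ ($x{\left(b \right)} = 6 b + 2 = 2 + 6 b$)
$T{\left(m \right)} = \frac{m}{2 + 7 m}$ ($T{\left(m \right)} = \frac{m}{m + \left(2 + 6 m\right)} = \frac{m}{2 + 7 m}$)
$s{\left(Z,M \right)} = \frac{M}{M + Z}$
$\left(-2\right) 3 \cdot 10 s{\left(-3,T{\left(-3 \right)} \right)} = \left(-2\right) 3 \cdot 10 \frac{\left(-3\right) \frac{1}{2 + 7 \left(-3\right)}}{- \frac{3}{2 + 7 \left(-3\right)} - 3} = \left(-6\right) 10 \frac{\left(-3\right) \frac{1}{2 - 21}}{- \frac{3}{2 - 21} - 3} = - 60 \frac{\left(-3\right) \frac{1}{-19}}{- \frac{3}{-19} - 3} = - 60 \frac{\left(-3\right) \left(- \frac{1}{19}\right)}{\left(-3\right) \left(- \frac{1}{19}\right) - 3} = - 60 \frac{3}{19 \left(\frac{3}{19} - 3\right)} = - 60 \frac{3}{19 \left(- \frac{54}{19}\right)} = - 60 \cdot \frac{3}{19} \left(- \frac{19}{54}\right) = \left(-60\right) \left(- \frac{1}{18}\right) = \frac{10}{3}$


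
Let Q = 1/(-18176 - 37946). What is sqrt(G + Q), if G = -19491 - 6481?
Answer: I*sqrt(81803460031370)/56122 ≈ 161.16*I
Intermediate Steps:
G = -25972
Q = -1/56122 (Q = 1/(-56122) = -1/56122 ≈ -1.7818e-5)
sqrt(G + Q) = sqrt(-25972 - 1/56122) = sqrt(-1457600585/56122) = I*sqrt(81803460031370)/56122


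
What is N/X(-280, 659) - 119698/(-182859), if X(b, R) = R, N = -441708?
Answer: -80691402190/120504081 ≈ -669.62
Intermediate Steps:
N/X(-280, 659) - 119698/(-182859) = -441708/659 - 119698/(-182859) = -441708*1/659 - 119698*(-1/182859) = -441708/659 + 119698/182859 = -80691402190/120504081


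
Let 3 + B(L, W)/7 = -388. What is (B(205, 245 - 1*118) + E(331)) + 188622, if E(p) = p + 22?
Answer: 186238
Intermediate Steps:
E(p) = 22 + p
B(L, W) = -2737 (B(L, W) = -21 + 7*(-388) = -21 - 2716 = -2737)
(B(205, 245 - 1*118) + E(331)) + 188622 = (-2737 + (22 + 331)) + 188622 = (-2737 + 353) + 188622 = -2384 + 188622 = 186238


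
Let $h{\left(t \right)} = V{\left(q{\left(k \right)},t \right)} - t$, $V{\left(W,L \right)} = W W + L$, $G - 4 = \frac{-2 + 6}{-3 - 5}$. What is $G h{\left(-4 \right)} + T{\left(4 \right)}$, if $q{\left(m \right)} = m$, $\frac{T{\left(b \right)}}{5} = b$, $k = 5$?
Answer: $\frac{215}{2} \approx 107.5$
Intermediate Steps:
$T{\left(b \right)} = 5 b$
$G = \frac{7}{2}$ ($G = 4 + \frac{-2 + 6}{-3 - 5} = 4 + \frac{4}{-8} = 4 + 4 \left(- \frac{1}{8}\right) = 4 - \frac{1}{2} = \frac{7}{2} \approx 3.5$)
$V{\left(W,L \right)} = L + W^{2}$ ($V{\left(W,L \right)} = W^{2} + L = L + W^{2}$)
$h{\left(t \right)} = 25$ ($h{\left(t \right)} = \left(t + 5^{2}\right) - t = \left(t + 25\right) - t = \left(25 + t\right) - t = 25$)
$G h{\left(-4 \right)} + T{\left(4 \right)} = \frac{7}{2} \cdot 25 + 5 \cdot 4 = \frac{175}{2} + 20 = \frac{215}{2}$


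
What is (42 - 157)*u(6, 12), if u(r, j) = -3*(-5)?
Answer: -1725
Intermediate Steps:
u(r, j) = 15
(42 - 157)*u(6, 12) = (42 - 157)*15 = -115*15 = -1725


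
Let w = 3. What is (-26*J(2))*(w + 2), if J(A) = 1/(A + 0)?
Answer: -65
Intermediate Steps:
J(A) = 1/A
(-26*J(2))*(w + 2) = (-26/2)*(3 + 2) = -26*1/2*5 = -13*5 = -65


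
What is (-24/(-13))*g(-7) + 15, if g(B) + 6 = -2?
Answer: 3/13 ≈ 0.23077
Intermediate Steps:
g(B) = -8 (g(B) = -6 - 2 = -8)
(-24/(-13))*g(-7) + 15 = -24/(-13)*(-8) + 15 = -24*(-1/13)*(-8) + 15 = (24/13)*(-8) + 15 = -192/13 + 15 = 3/13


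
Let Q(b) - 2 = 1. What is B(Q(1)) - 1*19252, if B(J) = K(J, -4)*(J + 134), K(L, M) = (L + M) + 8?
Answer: -18293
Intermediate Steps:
K(L, M) = 8 + L + M
Q(b) = 3 (Q(b) = 2 + 1 = 3)
B(J) = (4 + J)*(134 + J) (B(J) = (8 + J - 4)*(J + 134) = (4 + J)*(134 + J))
B(Q(1)) - 1*19252 = (4 + 3)*(134 + 3) - 1*19252 = 7*137 - 19252 = 959 - 19252 = -18293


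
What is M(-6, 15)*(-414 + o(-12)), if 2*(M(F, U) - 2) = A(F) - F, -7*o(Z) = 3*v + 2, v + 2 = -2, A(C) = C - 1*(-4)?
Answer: -11552/7 ≈ -1650.3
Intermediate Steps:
A(C) = 4 + C (A(C) = C + 4 = 4 + C)
v = -4 (v = -2 - 2 = -4)
o(Z) = 10/7 (o(Z) = -(3*(-4) + 2)/7 = -(-12 + 2)/7 = -⅐*(-10) = 10/7)
M(F, U) = 4 (M(F, U) = 2 + ((4 + F) - F)/2 = 2 + (½)*4 = 2 + 2 = 4)
M(-6, 15)*(-414 + o(-12)) = 4*(-414 + 10/7) = 4*(-2888/7) = -11552/7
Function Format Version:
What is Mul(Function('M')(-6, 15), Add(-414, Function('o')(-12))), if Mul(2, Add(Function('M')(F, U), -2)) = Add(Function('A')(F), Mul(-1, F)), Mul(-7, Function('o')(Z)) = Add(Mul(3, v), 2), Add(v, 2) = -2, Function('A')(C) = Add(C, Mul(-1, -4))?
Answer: Rational(-11552, 7) ≈ -1650.3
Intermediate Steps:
Function('A')(C) = Add(4, C) (Function('A')(C) = Add(C, 4) = Add(4, C))
v = -4 (v = Add(-2, -2) = -4)
Function('o')(Z) = Rational(10, 7) (Function('o')(Z) = Mul(Rational(-1, 7), Add(Mul(3, -4), 2)) = Mul(Rational(-1, 7), Add(-12, 2)) = Mul(Rational(-1, 7), -10) = Rational(10, 7))
Function('M')(F, U) = 4 (Function('M')(F, U) = Add(2, Mul(Rational(1, 2), Add(Add(4, F), Mul(-1, F)))) = Add(2, Mul(Rational(1, 2), 4)) = Add(2, 2) = 4)
Mul(Function('M')(-6, 15), Add(-414, Function('o')(-12))) = Mul(4, Add(-414, Rational(10, 7))) = Mul(4, Rational(-2888, 7)) = Rational(-11552, 7)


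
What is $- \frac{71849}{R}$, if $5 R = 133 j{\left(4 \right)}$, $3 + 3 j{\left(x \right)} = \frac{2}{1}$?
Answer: $\frac{1077735}{133} \approx 8103.3$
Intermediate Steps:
$j{\left(x \right)} = - \frac{1}{3}$ ($j{\left(x \right)} = -1 + \frac{2 \cdot 1^{-1}}{3} = -1 + \frac{2 \cdot 1}{3} = -1 + \frac{1}{3} \cdot 2 = -1 + \frac{2}{3} = - \frac{1}{3}$)
$R = - \frac{133}{15}$ ($R = \frac{133 \left(- \frac{1}{3}\right)}{5} = \frac{1}{5} \left(- \frac{133}{3}\right) = - \frac{133}{15} \approx -8.8667$)
$- \frac{71849}{R} = - \frac{71849}{- \frac{133}{15}} = \left(-71849\right) \left(- \frac{15}{133}\right) = \frac{1077735}{133}$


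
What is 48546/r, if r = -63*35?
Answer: -5394/245 ≈ -22.016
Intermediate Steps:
r = -2205
48546/r = 48546/(-2205) = 48546*(-1/2205) = -5394/245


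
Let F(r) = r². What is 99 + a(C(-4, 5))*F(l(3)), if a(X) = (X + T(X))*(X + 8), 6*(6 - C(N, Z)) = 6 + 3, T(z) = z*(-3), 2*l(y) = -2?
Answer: -27/2 ≈ -13.500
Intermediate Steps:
l(y) = -1 (l(y) = (½)*(-2) = -1)
T(z) = -3*z
C(N, Z) = 9/2 (C(N, Z) = 6 - (6 + 3)/6 = 6 - ⅙*9 = 6 - 3/2 = 9/2)
a(X) = -2*X*(8 + X) (a(X) = (X - 3*X)*(X + 8) = (-2*X)*(8 + X) = -2*X*(8 + X))
99 + a(C(-4, 5))*F(l(3)) = 99 + (2*(9/2)*(-8 - 1*9/2))*(-1)² = 99 + (2*(9/2)*(-8 - 9/2))*1 = 99 + (2*(9/2)*(-25/2))*1 = 99 - 225/2*1 = 99 - 225/2 = -27/2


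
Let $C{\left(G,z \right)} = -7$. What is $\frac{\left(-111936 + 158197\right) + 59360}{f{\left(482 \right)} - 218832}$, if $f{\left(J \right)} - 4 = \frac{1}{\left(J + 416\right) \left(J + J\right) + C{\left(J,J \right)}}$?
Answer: $- \frac{91432402965}{189431740619} \approx -0.48267$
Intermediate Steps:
$f{\left(J \right)} = 4 + \frac{1}{-7 + 2 J \left(416 + J\right)}$ ($f{\left(J \right)} = 4 + \frac{1}{\left(J + 416\right) \left(J + J\right) - 7} = 4 + \frac{1}{\left(416 + J\right) 2 J - 7} = 4 + \frac{1}{2 J \left(416 + J\right) - 7} = 4 + \frac{1}{-7 + 2 J \left(416 + J\right)}$)
$\frac{\left(-111936 + 158197\right) + 59360}{f{\left(482 \right)} - 218832} = \frac{\left(-111936 + 158197\right) + 59360}{\frac{-27 + 8 \cdot 482^{2} + 3328 \cdot 482}{-7 + 2 \cdot 482^{2} + 832 \cdot 482} - 218832} = \frac{46261 + 59360}{\frac{-27 + 8 \cdot 232324 + 1604096}{-7 + 2 \cdot 232324 + 401024} - 218832} = \frac{105621}{\frac{-27 + 1858592 + 1604096}{-7 + 464648 + 401024} - 218832} = \frac{105621}{\frac{1}{865665} \cdot 3462661 - 218832} = \frac{105621}{\frac{3462661}{865665} - 218832} = \frac{105621}{- \frac{189431740619}{865665}} = 105621 \left(- \frac{865665}{189431740619}\right) = - \frac{91432402965}{189431740619}$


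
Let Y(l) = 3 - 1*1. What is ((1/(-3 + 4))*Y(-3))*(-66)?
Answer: -132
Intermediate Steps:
Y(l) = 2 (Y(l) = 3 - 1 = 2)
((1/(-3 + 4))*Y(-3))*(-66) = ((1/(-3 + 4))*2)*(-66) = ((1/1)*2)*(-66) = ((1*1)*2)*(-66) = (1*2)*(-66) = 2*(-66) = -132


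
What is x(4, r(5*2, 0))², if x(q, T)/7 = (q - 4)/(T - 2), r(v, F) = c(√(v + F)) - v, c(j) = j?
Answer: 0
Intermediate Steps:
r(v, F) = √(F + v) - v (r(v, F) = √(v + F) - v = √(F + v) - v)
x(q, T) = 7*(-4 + q)/(-2 + T) (x(q, T) = 7*((q - 4)/(T - 2)) = 7*((-4 + q)/(-2 + T)) = 7*(-4 + q)/(-2 + T))
x(4, r(5*2, 0))² = (7*(-4 + 4)/(-2 + (√(0 + 5*2) - 5*2)))² = (7*0/(-2 + (√(0 + 10) - 1*10)))² = (7*0/(-2 + (√10 - 10)))² = (7*0/(-2 + (-10 + √10)))² = (7*0/(-12 + √10))² = 0² = 0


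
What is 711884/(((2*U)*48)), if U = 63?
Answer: 177971/1512 ≈ 117.71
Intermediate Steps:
711884/(((2*U)*48)) = 711884/(((2*63)*48)) = 711884/((126*48)) = 711884/6048 = 711884*(1/6048) = 177971/1512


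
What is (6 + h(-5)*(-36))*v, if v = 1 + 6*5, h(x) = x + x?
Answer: 11346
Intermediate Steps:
h(x) = 2*x
v = 31 (v = 1 + 30 = 31)
(6 + h(-5)*(-36))*v = (6 + (2*(-5))*(-36))*31 = (6 - 10*(-36))*31 = (6 + 360)*31 = 366*31 = 11346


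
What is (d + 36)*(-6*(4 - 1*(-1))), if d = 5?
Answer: -1230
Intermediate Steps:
(d + 36)*(-6*(4 - 1*(-1))) = (5 + 36)*(-6*(4 - 1*(-1))) = 41*(-6*(4 + 1)) = 41*(-6*5) = 41*(-30) = -1230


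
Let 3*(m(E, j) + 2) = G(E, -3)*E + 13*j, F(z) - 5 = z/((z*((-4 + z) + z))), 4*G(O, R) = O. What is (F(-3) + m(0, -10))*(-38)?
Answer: 23047/15 ≈ 1536.5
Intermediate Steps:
G(O, R) = O/4
F(z) = 5 + 1/(-4 + 2*z) (F(z) = 5 + z/((z*((-4 + z) + z))) = 5 + z/((z*(-4 + 2*z))) = 5 + z*(1/(z*(-4 + 2*z))) = 5 + 1/(-4 + 2*z))
m(E, j) = -2 + E²/12 + 13*j/3 (m(E, j) = -2 + ((E/4)*E + 13*j)/3 = -2 + (E²/4 + 13*j)/3 = -2 + (13*j + E²/4)/3 = -2 + (E²/12 + 13*j/3) = -2 + E²/12 + 13*j/3)
(F(-3) + m(0, -10))*(-38) = ((-19 + 10*(-3))/(2*(-2 - 3)) + (-2 + (1/12)*0² + (13/3)*(-10)))*(-38) = ((½)*(-19 - 30)/(-5) + (-2 + (1/12)*0 - 130/3))*(-38) = ((½)*(-⅕)*(-49) + (-2 + 0 - 130/3))*(-38) = (49/10 - 136/3)*(-38) = -1213/30*(-38) = 23047/15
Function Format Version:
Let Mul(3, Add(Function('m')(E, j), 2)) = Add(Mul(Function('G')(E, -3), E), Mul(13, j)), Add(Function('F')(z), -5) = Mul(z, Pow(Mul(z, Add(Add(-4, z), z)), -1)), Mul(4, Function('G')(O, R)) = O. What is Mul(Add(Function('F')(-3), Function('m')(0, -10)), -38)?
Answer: Rational(23047, 15) ≈ 1536.5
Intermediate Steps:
Function('G')(O, R) = Mul(Rational(1, 4), O)
Function('F')(z) = Add(5, Pow(Add(-4, Mul(2, z)), -1)) (Function('F')(z) = Add(5, Mul(z, Pow(Mul(z, Add(Add(-4, z), z)), -1))) = Add(5, Mul(z, Pow(Mul(z, Add(-4, Mul(2, z))), -1))) = Add(5, Mul(z, Mul(Pow(z, -1), Pow(Add(-4, Mul(2, z)), -1)))) = Add(5, Pow(Add(-4, Mul(2, z)), -1)))
Function('m')(E, j) = Add(-2, Mul(Rational(1, 12), Pow(E, 2)), Mul(Rational(13, 3), j)) (Function('m')(E, j) = Add(-2, Mul(Rational(1, 3), Add(Mul(Mul(Rational(1, 4), E), E), Mul(13, j)))) = Add(-2, Mul(Rational(1, 3), Add(Mul(Rational(1, 4), Pow(E, 2)), Mul(13, j)))) = Add(-2, Mul(Rational(1, 3), Add(Mul(13, j), Mul(Rational(1, 4), Pow(E, 2))))) = Add(-2, Add(Mul(Rational(1, 12), Pow(E, 2)), Mul(Rational(13, 3), j))) = Add(-2, Mul(Rational(1, 12), Pow(E, 2)), Mul(Rational(13, 3), j)))
Mul(Add(Function('F')(-3), Function('m')(0, -10)), -38) = Mul(Add(Mul(Rational(1, 2), Pow(Add(-2, -3), -1), Add(-19, Mul(10, -3))), Add(-2, Mul(Rational(1, 12), Pow(0, 2)), Mul(Rational(13, 3), -10))), -38) = Mul(Add(Mul(Rational(1, 2), Pow(-5, -1), Add(-19, -30)), Add(-2, Mul(Rational(1, 12), 0), Rational(-130, 3))), -38) = Mul(Add(Mul(Rational(1, 2), Rational(-1, 5), -49), Add(-2, 0, Rational(-130, 3))), -38) = Mul(Add(Rational(49, 10), Rational(-136, 3)), -38) = Mul(Rational(-1213, 30), -38) = Rational(23047, 15)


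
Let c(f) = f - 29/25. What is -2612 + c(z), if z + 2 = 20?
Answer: -64879/25 ≈ -2595.2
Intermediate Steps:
z = 18 (z = -2 + 20 = 18)
c(f) = -29/25 + f (c(f) = f - 29*1/25 = f - 29/25 = -29/25 + f)
-2612 + c(z) = -2612 + (-29/25 + 18) = -2612 + 421/25 = -64879/25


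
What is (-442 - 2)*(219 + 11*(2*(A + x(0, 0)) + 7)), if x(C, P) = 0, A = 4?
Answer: -170496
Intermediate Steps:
(-442 - 2)*(219 + 11*(2*(A + x(0, 0)) + 7)) = (-442 - 2)*(219 + 11*(2*(4 + 0) + 7)) = -444*(219 + 11*(2*4 + 7)) = -444*(219 + 11*(8 + 7)) = -444*(219 + 11*15) = -444*(219 + 165) = -444*384 = -170496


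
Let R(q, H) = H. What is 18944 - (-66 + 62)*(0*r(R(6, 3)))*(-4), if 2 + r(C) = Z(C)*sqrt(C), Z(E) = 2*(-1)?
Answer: 18944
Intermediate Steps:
Z(E) = -2
r(C) = -2 - 2*sqrt(C)
18944 - (-66 + 62)*(0*r(R(6, 3)))*(-4) = 18944 - (-66 + 62)*(0*(-2 - 2*sqrt(3)))*(-4) = 18944 - (-4)*0*(-4) = 18944 - (-4)*0 = 18944 - 1*0 = 18944 + 0 = 18944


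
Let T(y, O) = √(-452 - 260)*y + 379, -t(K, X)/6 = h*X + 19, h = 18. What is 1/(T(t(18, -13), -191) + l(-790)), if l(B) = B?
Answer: -137/395002707 - 860*I*√178/395002707 ≈ -3.4683e-7 - 2.9047e-5*I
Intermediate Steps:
t(K, X) = -114 - 108*X (t(K, X) = -6*(18*X + 19) = -6*(19 + 18*X) = -114 - 108*X)
T(y, O) = 379 + 2*I*y*√178 (T(y, O) = √(-712)*y + 379 = (2*I*√178)*y + 379 = 2*I*y*√178 + 379 = 379 + 2*I*y*√178)
1/(T(t(18, -13), -191) + l(-790)) = 1/((379 + 2*I*(-114 - 108*(-13))*√178) - 790) = 1/((379 + 2*I*(-114 + 1404)*√178) - 790) = 1/((379 + 2*I*1290*√178) - 790) = 1/((379 + 2580*I*√178) - 790) = 1/(-411 + 2580*I*√178)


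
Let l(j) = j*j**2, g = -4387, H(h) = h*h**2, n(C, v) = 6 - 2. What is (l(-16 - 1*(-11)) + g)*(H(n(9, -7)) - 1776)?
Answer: 7724544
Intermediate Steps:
n(C, v) = 4
H(h) = h**3
l(j) = j**3
(l(-16 - 1*(-11)) + g)*(H(n(9, -7)) - 1776) = ((-16 - 1*(-11))**3 - 4387)*(4**3 - 1776) = ((-16 + 11)**3 - 4387)*(64 - 1776) = ((-5)**3 - 4387)*(-1712) = (-125 - 4387)*(-1712) = -4512*(-1712) = 7724544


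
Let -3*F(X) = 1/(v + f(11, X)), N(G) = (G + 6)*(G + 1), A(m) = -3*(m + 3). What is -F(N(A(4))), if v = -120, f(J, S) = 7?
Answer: -1/339 ≈ -0.0029499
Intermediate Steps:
A(m) = -9 - 3*m (A(m) = -3*(3 + m) = -9 - 3*m)
N(G) = (1 + G)*(6 + G) (N(G) = (6 + G)*(1 + G) = (1 + G)*(6 + G))
F(X) = 1/339 (F(X) = -1/(3*(-120 + 7)) = -1/3/(-113) = -1/3*(-1/113) = 1/339)
-F(N(A(4))) = -1*1/339 = -1/339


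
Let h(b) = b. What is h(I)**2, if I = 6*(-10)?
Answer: 3600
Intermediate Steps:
I = -60
h(I)**2 = (-60)**2 = 3600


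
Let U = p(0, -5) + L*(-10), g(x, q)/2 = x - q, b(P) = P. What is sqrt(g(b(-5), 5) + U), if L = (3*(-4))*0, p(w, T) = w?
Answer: 2*I*sqrt(5) ≈ 4.4721*I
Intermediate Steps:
L = 0 (L = -12*0 = 0)
g(x, q) = -2*q + 2*x (g(x, q) = 2*(x - q) = -2*q + 2*x)
U = 0 (U = 0 + 0*(-10) = 0 + 0 = 0)
sqrt(g(b(-5), 5) + U) = sqrt((-2*5 + 2*(-5)) + 0) = sqrt((-10 - 10) + 0) = sqrt(-20 + 0) = sqrt(-20) = 2*I*sqrt(5)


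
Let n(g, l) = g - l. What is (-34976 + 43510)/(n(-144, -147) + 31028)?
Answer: 8534/31031 ≈ 0.27502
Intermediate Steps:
(-34976 + 43510)/(n(-144, -147) + 31028) = (-34976 + 43510)/((-144 - 1*(-147)) + 31028) = 8534/((-144 + 147) + 31028) = 8534/(3 + 31028) = 8534/31031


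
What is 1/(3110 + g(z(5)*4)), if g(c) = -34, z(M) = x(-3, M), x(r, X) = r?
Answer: 1/3076 ≈ 0.00032510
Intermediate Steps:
z(M) = -3
1/(3110 + g(z(5)*4)) = 1/(3110 - 34) = 1/3076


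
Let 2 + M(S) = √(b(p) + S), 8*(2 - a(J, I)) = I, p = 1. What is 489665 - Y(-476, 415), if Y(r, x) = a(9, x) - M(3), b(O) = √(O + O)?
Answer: 3917703/8 + √(3 + √2) ≈ 4.8972e+5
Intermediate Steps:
b(O) = √2*√O (b(O) = √(2*O) = √2*√O)
a(J, I) = 2 - I/8
M(S) = -2 + √(S + √2) (M(S) = -2 + √(√2*√1 + S) = -2 + √(√2*1 + S) = -2 + √(√2 + S) = -2 + √(S + √2))
Y(r, x) = 4 - √(3 + √2) - x/8 (Y(r, x) = (2 - x/8) - (-2 + √(3 + √2)) = (2 - x/8) + (2 - √(3 + √2)) = 4 - √(3 + √2) - x/8)
489665 - Y(-476, 415) = 489665 - (4 - √(3 + √2) - ⅛*415) = 489665 - (4 - √(3 + √2) - 415/8) = 489665 - (-383/8 - √(3 + √2)) = 489665 + (383/8 + √(3 + √2)) = 3917703/8 + √(3 + √2)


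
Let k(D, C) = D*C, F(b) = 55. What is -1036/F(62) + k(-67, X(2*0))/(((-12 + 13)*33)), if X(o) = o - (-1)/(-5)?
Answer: -3041/165 ≈ -18.430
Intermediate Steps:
X(o) = -⅕ + o (X(o) = o - (-1)*(-1)/5 = o - 1*⅕ = o - ⅕ = -⅕ + o)
k(D, C) = C*D
-1036/F(62) + k(-67, X(2*0))/(((-12 + 13)*33)) = -1036/55 + ((-⅕ + 2*0)*(-67))/(((-12 + 13)*33)) = -1036*1/55 + ((-⅕ + 0)*(-67))/((1*33)) = -1036/55 - ⅕*(-67)/33 = -1036/55 + (67/5)*(1/33) = -1036/55 + 67/165 = -3041/165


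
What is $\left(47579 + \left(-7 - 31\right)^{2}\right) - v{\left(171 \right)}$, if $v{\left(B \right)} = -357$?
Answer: $49380$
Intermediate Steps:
$\left(47579 + \left(-7 - 31\right)^{2}\right) - v{\left(171 \right)} = \left(47579 + \left(-7 - 31\right)^{2}\right) - -357 = \left(47579 + \left(-38\right)^{2}\right) + 357 = \left(47579 + 1444\right) + 357 = 49023 + 357 = 49380$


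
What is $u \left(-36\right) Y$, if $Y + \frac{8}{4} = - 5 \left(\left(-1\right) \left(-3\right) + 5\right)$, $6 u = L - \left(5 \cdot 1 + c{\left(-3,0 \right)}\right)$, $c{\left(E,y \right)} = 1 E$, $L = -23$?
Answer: $-6300$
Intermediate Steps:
$c{\left(E,y \right)} = E$
$u = - \frac{25}{6}$ ($u = \frac{-23 - \left(5 \cdot 1 - 3\right)}{6} = \frac{-23 - \left(5 - 3\right)}{6} = \frac{-23 - 2}{6} = \frac{1}{6} \left(-25\right) = - \frac{25}{6} \approx -4.1667$)
$Y = -42$ ($Y = -2 - 5 \left(\left(-1\right) \left(-3\right) + 5\right) = -2 - 5 \left(3 + 5\right) = -2 - 40 = -42$)
$u \left(-36\right) Y = \left(- \frac{25}{6}\right) \left(-36\right) \left(-42\right) = 150 \left(-42\right) = -6300$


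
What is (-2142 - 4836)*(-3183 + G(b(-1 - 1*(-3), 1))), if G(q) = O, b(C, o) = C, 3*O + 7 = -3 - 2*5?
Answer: 22257494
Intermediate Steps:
O = -20/3 (O = -7/3 + (-3 - 2*5)/3 = -7/3 + (-3 - 10)/3 = -7/3 + (⅓)*(-13) = -7/3 - 13/3 = -20/3 ≈ -6.6667)
G(q) = -20/3
(-2142 - 4836)*(-3183 + G(b(-1 - 1*(-3), 1))) = (-2142 - 4836)*(-3183 - 20/3) = -6978*(-9569/3) = 22257494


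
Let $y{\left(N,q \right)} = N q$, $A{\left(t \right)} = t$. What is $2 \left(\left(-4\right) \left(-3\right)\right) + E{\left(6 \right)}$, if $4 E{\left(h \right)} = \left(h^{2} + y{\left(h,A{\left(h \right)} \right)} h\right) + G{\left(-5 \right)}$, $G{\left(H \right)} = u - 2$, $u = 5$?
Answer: $\frac{351}{4} \approx 87.75$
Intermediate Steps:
$G{\left(H \right)} = 3$ ($G{\left(H \right)} = 5 - 2 = 3$)
$E{\left(h \right)} = \frac{3}{4} + \frac{h^{2}}{4} + \frac{h^{3}}{4}$ ($E{\left(h \right)} = \frac{\left(h^{2} + h h h\right) + 3}{4} = \frac{\left(h^{2} + h^{2} h\right) + 3}{4} = \frac{\left(h^{2} + h^{3}\right) + 3}{4} = \frac{3 + h^{2} + h^{3}}{4} = \frac{3}{4} + \frac{h^{2}}{4} + \frac{h^{3}}{4}$)
$2 \left(\left(-4\right) \left(-3\right)\right) + E{\left(6 \right)} = 2 \left(\left(-4\right) \left(-3\right)\right) + \left(\frac{3}{4} + \frac{6^{2}}{4} + \frac{6^{3}}{4}\right) = 2 \cdot 12 + \left(\frac{3}{4} + \frac{1}{4} \cdot 36 + \frac{1}{4} \cdot 216\right) = 24 + \left(\frac{3}{4} + 9 + 54\right) = 24 + \frac{255}{4} = \frac{351}{4}$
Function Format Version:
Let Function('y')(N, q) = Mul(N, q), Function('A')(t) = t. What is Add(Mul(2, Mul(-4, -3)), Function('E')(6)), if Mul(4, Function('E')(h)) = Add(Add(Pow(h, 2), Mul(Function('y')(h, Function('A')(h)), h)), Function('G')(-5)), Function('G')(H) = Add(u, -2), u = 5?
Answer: Rational(351, 4) ≈ 87.750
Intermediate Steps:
Function('G')(H) = 3 (Function('G')(H) = Add(5, -2) = 3)
Function('E')(h) = Add(Rational(3, 4), Mul(Rational(1, 4), Pow(h, 2)), Mul(Rational(1, 4), Pow(h, 3))) (Function('E')(h) = Mul(Rational(1, 4), Add(Add(Pow(h, 2), Mul(Mul(h, h), h)), 3)) = Mul(Rational(1, 4), Add(Add(Pow(h, 2), Mul(Pow(h, 2), h)), 3)) = Mul(Rational(1, 4), Add(Add(Pow(h, 2), Pow(h, 3)), 3)) = Mul(Rational(1, 4), Add(3, Pow(h, 2), Pow(h, 3))) = Add(Rational(3, 4), Mul(Rational(1, 4), Pow(h, 2)), Mul(Rational(1, 4), Pow(h, 3))))
Add(Mul(2, Mul(-4, -3)), Function('E')(6)) = Add(Mul(2, Mul(-4, -3)), Add(Rational(3, 4), Mul(Rational(1, 4), Pow(6, 2)), Mul(Rational(1, 4), Pow(6, 3)))) = Add(Mul(2, 12), Add(Rational(3, 4), Mul(Rational(1, 4), 36), Mul(Rational(1, 4), 216))) = Add(24, Add(Rational(3, 4), 9, 54)) = Add(24, Rational(255, 4)) = Rational(351, 4)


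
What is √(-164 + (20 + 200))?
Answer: 2*√14 ≈ 7.4833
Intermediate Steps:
√(-164 + (20 + 200)) = √(-164 + 220) = √56 = 2*√14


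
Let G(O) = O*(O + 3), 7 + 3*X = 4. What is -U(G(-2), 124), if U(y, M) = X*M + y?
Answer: 126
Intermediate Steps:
X = -1 (X = -7/3 + (1/3)*4 = -7/3 + 4/3 = -1)
G(O) = O*(3 + O)
U(y, M) = y - M (U(y, M) = -M + y = y - M)
-U(G(-2), 124) = -(-2*(3 - 2) - 1*124) = -(-2*1 - 124) = -(-2 - 124) = -1*(-126) = 126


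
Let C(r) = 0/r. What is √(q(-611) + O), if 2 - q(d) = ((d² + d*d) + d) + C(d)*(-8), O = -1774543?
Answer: 2*I*√630143 ≈ 1587.6*I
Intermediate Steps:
C(r) = 0
q(d) = 2 - d - 2*d² (q(d) = 2 - (((d² + d*d) + d) + 0*(-8)) = 2 - (((d² + d²) + d) + 0) = 2 - ((2*d² + d) + 0) = 2 - ((d + 2*d²) + 0) = 2 - (d + 2*d²) = 2 + (-d - 2*d²) = 2 - d - 2*d²)
√(q(-611) + O) = √((2 - 1*(-611) - 2*(-611)²) - 1774543) = √((2 + 611 - 2*373321) - 1774543) = √((2 + 611 - 746642) - 1774543) = √(-746029 - 1774543) = √(-2520572) = 2*I*√630143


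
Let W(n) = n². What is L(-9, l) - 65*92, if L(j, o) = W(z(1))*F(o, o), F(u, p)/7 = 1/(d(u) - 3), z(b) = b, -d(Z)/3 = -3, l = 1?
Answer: -35873/6 ≈ -5978.8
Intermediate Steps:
d(Z) = 9 (d(Z) = -3*(-3) = 9)
F(u, p) = 7/6 (F(u, p) = 7/(9 - 3) = 7/6)
L(j, o) = 7/6 (L(j, o) = 1²*(7/6) = 1*(7/6) = 7/6)
L(-9, l) - 65*92 = 7/6 - 65*92 = 7/6 - 5980 = -35873/6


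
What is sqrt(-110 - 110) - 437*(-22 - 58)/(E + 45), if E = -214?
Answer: -34960/169 + 2*I*sqrt(55) ≈ -206.86 + 14.832*I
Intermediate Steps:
sqrt(-110 - 110) - 437*(-22 - 58)/(E + 45) = sqrt(-110 - 110) - 437*(-22 - 58)/(-214 + 45) = sqrt(-220) - (-34960)/(-169) = 2*I*sqrt(55) - (-34960)*(-1)/169 = 2*I*sqrt(55) - 437*80/169 = 2*I*sqrt(55) - 34960/169 = -34960/169 + 2*I*sqrt(55)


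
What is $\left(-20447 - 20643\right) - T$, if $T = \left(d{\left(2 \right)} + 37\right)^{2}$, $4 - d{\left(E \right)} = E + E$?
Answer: $-42459$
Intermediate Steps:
$d{\left(E \right)} = 4 - 2 E$ ($d{\left(E \right)} = 4 - \left(E + E\right) = 4 - 2 E$)
$T = 1369$ ($T = \left(\left(4 - 4\right) + 37\right)^{2} = \left(0 + 37\right)^{2} = 37^{2} = 1369$)
$\left(-20447 - 20643\right) - T = \left(-20447 - 20643\right) - 1369 = -41090 - 1369 = -42459$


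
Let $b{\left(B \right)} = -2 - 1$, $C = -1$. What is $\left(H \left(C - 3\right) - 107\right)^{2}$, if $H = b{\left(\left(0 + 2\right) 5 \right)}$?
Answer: $9025$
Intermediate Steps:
$b{\left(B \right)} = -3$ ($b{\left(B \right)} = -2 - 1 = -3$)
$H = -3$
$\left(H \left(C - 3\right) - 107\right)^{2} = \left(- 3 \left(-1 - 3\right) - 107\right)^{2} = \left(\left(-3\right) \left(-4\right) - 107\right)^{2} = \left(12 - 107\right)^{2} = \left(-95\right)^{2} = 9025$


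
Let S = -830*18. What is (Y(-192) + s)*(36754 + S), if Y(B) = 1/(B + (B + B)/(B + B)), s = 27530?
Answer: 114703007406/191 ≈ 6.0054e+8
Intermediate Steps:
S = -14940
Y(B) = 1/(1 + B) (Y(B) = 1/(B + (2*B)/((2*B))) = 1/(B + (2*B)*(1/(2*B))) = 1/(B + 1) = 1/(1 + B))
(Y(-192) + s)*(36754 + S) = (1/(1 - 192) + 27530)*(36754 - 14940) = (1/(-191) + 27530)*21814 = (-1/191 + 27530)*21814 = (5258229/191)*21814 = 114703007406/191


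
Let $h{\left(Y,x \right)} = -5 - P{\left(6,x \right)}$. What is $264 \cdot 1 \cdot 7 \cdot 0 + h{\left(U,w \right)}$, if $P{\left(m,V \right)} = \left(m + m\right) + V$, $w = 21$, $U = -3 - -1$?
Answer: $-38$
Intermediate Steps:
$U = -2$ ($U = -3 + 1 = -2$)
$P{\left(m,V \right)} = V + 2 m$ ($P{\left(m,V \right)} = 2 m + V = V + 2 m$)
$h{\left(Y,x \right)} = -17 - x$ ($h{\left(Y,x \right)} = -5 - \left(x + 2 \cdot 6\right) = -5 - \left(x + 12\right) = -5 - \left(12 + x\right) = -17 - x$)
$264 \cdot 1 \cdot 7 \cdot 0 + h{\left(U,w \right)} = 264 \cdot 1 \cdot 7 \cdot 0 - 38 = 264 \cdot 7 \cdot 0 - 38 = 264 \cdot 0 - 38 = 0 - 38 = -38$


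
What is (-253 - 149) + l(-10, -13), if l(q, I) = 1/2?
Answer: -803/2 ≈ -401.50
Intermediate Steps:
l(q, I) = ½
(-253 - 149) + l(-10, -13) = (-253 - 149) + ½ = -402 + ½ = -803/2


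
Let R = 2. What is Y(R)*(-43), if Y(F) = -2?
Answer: 86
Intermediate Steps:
Y(R)*(-43) = -2*(-43) = 86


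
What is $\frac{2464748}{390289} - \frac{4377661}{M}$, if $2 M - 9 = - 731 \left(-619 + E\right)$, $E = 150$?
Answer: $- \frac{1286035972877}{66904901536} \approx -19.222$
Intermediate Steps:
$M = 171424$ ($M = \frac{9}{2} + \frac{\left(-731\right) \left(-619 + 150\right)}{2} = \frac{9}{2} + \frac{\left(-731\right) \left(-469\right)}{2} = \frac{9}{2} + \frac{1}{2} \cdot 342839 = \frac{9}{2} + \frac{342839}{2} = 171424$)
$\frac{2464748}{390289} - \frac{4377661}{M} = \frac{2464748}{390289} - \frac{4377661}{171424} = - \frac{1286035972877}{66904901536}$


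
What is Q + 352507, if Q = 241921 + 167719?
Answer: 762147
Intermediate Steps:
Q = 409640
Q + 352507 = 409640 + 352507 = 762147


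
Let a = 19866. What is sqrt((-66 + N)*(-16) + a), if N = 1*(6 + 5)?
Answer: sqrt(20746) ≈ 144.03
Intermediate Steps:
N = 11 (N = 1*11 = 11)
sqrt((-66 + N)*(-16) + a) = sqrt((-66 + 11)*(-16) + 19866) = sqrt(-55*(-16) + 19866) = sqrt(880 + 19866) = sqrt(20746)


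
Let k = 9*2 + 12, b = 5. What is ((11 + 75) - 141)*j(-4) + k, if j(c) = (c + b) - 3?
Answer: 140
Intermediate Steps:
k = 30 (k = 18 + 12 = 30)
j(c) = 2 + c (j(c) = (c + 5) - 3 = (5 + c) - 3 = 2 + c)
((11 + 75) - 141)*j(-4) + k = ((11 + 75) - 141)*(2 - 4) + 30 = (86 - 141)*(-2) + 30 = -55*(-2) + 30 = 110 + 30 = 140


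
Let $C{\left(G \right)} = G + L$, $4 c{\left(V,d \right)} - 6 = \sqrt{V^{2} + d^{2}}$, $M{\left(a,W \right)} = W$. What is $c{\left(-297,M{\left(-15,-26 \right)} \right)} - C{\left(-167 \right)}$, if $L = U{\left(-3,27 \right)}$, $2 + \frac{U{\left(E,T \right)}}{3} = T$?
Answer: $\frac{187}{2} + \frac{\sqrt{88885}}{4} \approx 168.03$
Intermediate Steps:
$U{\left(E,T \right)} = -6 + 3 T$
$L = 75$ ($L = -6 + 3 \cdot 27 = -6 + 81 = 75$)
$c{\left(V,d \right)} = \frac{3}{2} + \frac{\sqrt{V^{2} + d^{2}}}{4}$
$C{\left(G \right)} = 75 + G$ ($C{\left(G \right)} = G + 75 = 75 + G$)
$c{\left(-297,M{\left(-15,-26 \right)} \right)} - C{\left(-167 \right)} = \left(\frac{3}{2} + \frac{\sqrt{\left(-297\right)^{2} + \left(-26\right)^{2}}}{4}\right) - \left(75 - 167\right) = \left(\frac{3}{2} + \frac{\sqrt{88209 + 676}}{4}\right) - -92 = \left(\frac{3}{2} + \frac{\sqrt{88885}}{4}\right) + 92 = \frac{187}{2} + \frac{\sqrt{88885}}{4}$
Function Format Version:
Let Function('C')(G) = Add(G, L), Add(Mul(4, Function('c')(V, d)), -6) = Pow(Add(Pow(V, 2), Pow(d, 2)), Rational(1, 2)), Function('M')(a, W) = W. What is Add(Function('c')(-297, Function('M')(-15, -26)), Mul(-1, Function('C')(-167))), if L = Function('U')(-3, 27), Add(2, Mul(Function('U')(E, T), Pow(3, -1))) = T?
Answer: Add(Rational(187, 2), Mul(Rational(1, 4), Pow(88885, Rational(1, 2)))) ≈ 168.03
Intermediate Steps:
Function('U')(E, T) = Add(-6, Mul(3, T))
L = 75 (L = Add(-6, Mul(3, 27)) = Add(-6, 81) = 75)
Function('c')(V, d) = Add(Rational(3, 2), Mul(Rational(1, 4), Pow(Add(Pow(V, 2), Pow(d, 2)), Rational(1, 2))))
Function('C')(G) = Add(75, G) (Function('C')(G) = Add(G, 75) = Add(75, G))
Add(Function('c')(-297, Function('M')(-15, -26)), Mul(-1, Function('C')(-167))) = Add(Add(Rational(3, 2), Mul(Rational(1, 4), Pow(Add(Pow(-297, 2), Pow(-26, 2)), Rational(1, 2)))), Mul(-1, Add(75, -167))) = Add(Add(Rational(3, 2), Mul(Rational(1, 4), Pow(Add(88209, 676), Rational(1, 2)))), Mul(-1, -92)) = Add(Add(Rational(3, 2), Mul(Rational(1, 4), Pow(88885, Rational(1, 2)))), 92) = Add(Rational(187, 2), Mul(Rational(1, 4), Pow(88885, Rational(1, 2))))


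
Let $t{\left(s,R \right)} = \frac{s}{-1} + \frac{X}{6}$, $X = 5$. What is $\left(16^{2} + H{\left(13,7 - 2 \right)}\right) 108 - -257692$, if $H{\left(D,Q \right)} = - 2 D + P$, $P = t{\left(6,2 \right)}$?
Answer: $281974$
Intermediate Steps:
$t{\left(s,R \right)} = \frac{5}{6} - s$ ($t{\left(s,R \right)} = \frac{s}{-1} + \frac{5}{6} = s \left(-1\right) + 5 \cdot \frac{1}{6} = - s + \frac{5}{6} = \frac{5}{6} - s$)
$P = - \frac{31}{6}$ ($P = \frac{5}{6} - 6 = - \frac{31}{6} \approx -5.1667$)
$H{\left(D,Q \right)} = - \frac{31}{6} - 2 D$ ($H{\left(D,Q \right)} = - 2 D - \frac{31}{6} = - \frac{31}{6} - 2 D$)
$\left(16^{2} + H{\left(13,7 - 2 \right)}\right) 108 - -257692 = \left(16^{2} - \frac{187}{6}\right) 108 - -257692 = \left(256 - \frac{187}{6}\right) 108 + 257692 = \frac{1349}{6} \cdot 108 + 257692 = 24282 + 257692 = 281974$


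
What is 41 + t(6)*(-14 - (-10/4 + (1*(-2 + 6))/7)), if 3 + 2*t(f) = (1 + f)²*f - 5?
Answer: -23593/14 ≈ -1685.2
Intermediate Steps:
t(f) = -4 + f*(1 + f)²/2 (t(f) = -3/2 + ((1 + f)²*f - 5)/2 = -3/2 + (f*(1 + f)² - 5)/2 = -3/2 + (-5 + f*(1 + f)²)/2 = -3/2 + (-5/2 + f*(1 + f)²/2) = -4 + f*(1 + f)²/2)
41 + t(6)*(-14 - (-10/4 + (1*(-2 + 6))/7)) = 41 + (-4 + (½)*6*(1 + 6)²)*(-14 - (-10/4 + (1*(-2 + 6))/7)) = 41 + (-4 + (½)*6*7²)*(-14 - (-10*¼ + (1*4)*(⅐))) = 41 + (-4 + (½)*6*49)*(-14 - (-5/2 + 4*(⅐))) = 41 + (-4 + 147)*(-14 - (-5/2 + 4/7)) = 41 + 143*(-14 - 1*(-27/14)) = 41 + 143*(-14 + 27/14) = 41 + 143*(-169/14) = 41 - 24167/14 = -23593/14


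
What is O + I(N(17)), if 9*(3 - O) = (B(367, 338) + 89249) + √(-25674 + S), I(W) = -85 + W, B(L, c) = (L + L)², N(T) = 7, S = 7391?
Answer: -209560/3 - I*√18283/9 ≈ -69853.0 - 15.024*I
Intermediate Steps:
B(L, c) = 4*L² (B(L, c) = (2*L)² = 4*L²)
O = -209326/3 - I*√18283/9 (O = 3 - ((4*367² + 89249) + √(-25674 + 7391))/9 = 3 - ((4*134689 + 89249) + √(-18283))/9 = 3 - ((538756 + 89249) + I*√18283)/9 = 3 - (628005 + I*√18283)/9 = 3 + (-209335/3 - I*√18283/9) = -209326/3 - I*√18283/9 ≈ -69775.0 - 15.024*I)
O + I(N(17)) = (-209326/3 - I*√18283/9) + (-85 + 7) = (-209326/3 - I*√18283/9) - 78 = -209560/3 - I*√18283/9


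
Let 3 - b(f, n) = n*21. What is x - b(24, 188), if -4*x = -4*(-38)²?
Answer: 5389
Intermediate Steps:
b(f, n) = 3 - 21*n (b(f, n) = 3 - n*21 = 3 - 21*n)
x = 1444 (x = -(-1)*(-38)² = -(-1)*1444 = -¼*(-5776) = 1444)
x - b(24, 188) = 1444 - (3 - 21*188) = 1444 - (3 - 3948) = 1444 - 1*(-3945) = 1444 + 3945 = 5389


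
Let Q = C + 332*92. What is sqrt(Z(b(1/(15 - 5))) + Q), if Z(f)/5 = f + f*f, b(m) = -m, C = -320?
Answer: sqrt(3022355)/10 ≈ 173.85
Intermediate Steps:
Q = 30224 (Q = -320 + 332*92 = -320 + 30544 = 30224)
Z(f) = 5*f + 5*f**2 (Z(f) = 5*(f + f*f) = 5*(f + f**2) = 5*f + 5*f**2)
sqrt(Z(b(1/(15 - 5))) + Q) = sqrt(5*(-1/(15 - 5))*(1 - 1/(15 - 5)) + 30224) = sqrt(5*(-1/10)*(1 - 1/10) + 30224) = sqrt(5*(-1/10)*(9/10) + 30224) = sqrt(-9/20 + 30224) = sqrt(604471/20) = sqrt(3022355)/10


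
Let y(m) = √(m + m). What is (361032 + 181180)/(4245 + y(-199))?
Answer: 2301689940/18020423 - 542212*I*√398/18020423 ≈ 127.73 - 0.60027*I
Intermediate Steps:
y(m) = √2*√m (y(m) = √(2*m) = √2*√m)
(361032 + 181180)/(4245 + y(-199)) = (361032 + 181180)/(4245 + √2*√(-199)) = 542212/(4245 + √2*(I*√199)) = 542212/(4245 + I*√398)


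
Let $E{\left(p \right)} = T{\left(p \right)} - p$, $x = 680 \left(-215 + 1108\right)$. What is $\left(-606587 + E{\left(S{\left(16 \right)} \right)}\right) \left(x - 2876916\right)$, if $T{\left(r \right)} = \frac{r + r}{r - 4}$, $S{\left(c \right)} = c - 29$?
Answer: $\frac{23404290638832}{17} \approx 1.3767 \cdot 10^{12}$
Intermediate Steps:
$S{\left(c \right)} = -29 + c$
$T{\left(r \right)} = \frac{2 r}{-4 + r}$
$x = 607240$ ($x = 680 \cdot 893 = 607240$)
$E{\left(p \right)} = - p + \frac{2 p}{-4 + p}$ ($E{\left(p \right)} = \frac{2 p}{-4 + p} - p = - p + \frac{2 p}{-4 + p}$)
$\left(-606587 + E{\left(S{\left(16 \right)} \right)}\right) \left(x - 2876916\right) = \left(-606587 + \frac{\left(-29 + 16\right) \left(6 - \left(-29 + 16\right)\right)}{-4 + \left(-29 + 16\right)}\right) \left(607240 - 2876916\right) = \left(-606587 - \frac{13 \left(6 - -13\right)}{-4 - 13}\right) \left(-2269676\right) = \left(-606587 - \frac{13 \left(6 + 13\right)}{-17}\right) \left(-2269676\right) = \left(-606587 - \left(- \frac{13}{17}\right) 19\right) \left(-2269676\right) = \left(-606587 + \frac{247}{17}\right) \left(-2269676\right) = \left(- \frac{10311732}{17}\right) \left(-2269676\right) = \frac{23404290638832}{17}$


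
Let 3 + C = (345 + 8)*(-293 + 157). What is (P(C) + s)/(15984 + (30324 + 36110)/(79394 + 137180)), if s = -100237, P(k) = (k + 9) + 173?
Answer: -16033622942/1730892625 ≈ -9.2632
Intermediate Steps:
C = -48011 (C = -3 + (345 + 8)*(-293 + 157) = -3 + 353*(-136) = -3 - 48008 = -48011)
P(k) = 182 + k (P(k) = (9 + k) + 173 = 182 + k)
(P(C) + s)/(15984 + (30324 + 36110)/(79394 + 137180)) = ((182 - 48011) - 100237)/(15984 + (30324 + 36110)/(79394 + 137180)) = (-47829 - 100237)/(15984 + 66434/216574) = -148066/(15984 + 66434*(1/216574)) = -148066/(15984 + 33217/108287) = -148066/1730892625/108287 = -148066*108287/1730892625 = -16033622942/1730892625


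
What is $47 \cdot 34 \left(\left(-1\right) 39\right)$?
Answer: $-62322$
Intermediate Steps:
$47 \cdot 34 \left(\left(-1\right) 39\right) = 1598 \left(-39\right) = -62322$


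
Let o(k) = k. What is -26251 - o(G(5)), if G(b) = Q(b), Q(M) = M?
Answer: -26256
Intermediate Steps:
G(b) = b
-26251 - o(G(5)) = -26251 - 1*5 = -26251 - 5 = -26256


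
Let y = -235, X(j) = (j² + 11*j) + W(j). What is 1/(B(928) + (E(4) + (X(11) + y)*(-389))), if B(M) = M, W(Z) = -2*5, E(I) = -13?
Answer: 1/2082 ≈ 0.00048031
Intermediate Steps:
W(Z) = -10
X(j) = -10 + j² + 11*j (X(j) = (j² + 11*j) - 10 = -10 + j² + 11*j)
1/(B(928) + (E(4) + (X(11) + y)*(-389))) = 1/(928 + (-13 + ((-10 + 11² + 11*11) - 235)*(-389))) = 1/(928 + (-13 + ((-10 + 121 + 121) - 235)*(-389))) = 1/(928 + (-13 + (232 - 235)*(-389))) = 1/(928 + (-13 - 3*(-389))) = 1/(928 + (-13 + 1167)) = 1/(928 + 1154) = 1/2082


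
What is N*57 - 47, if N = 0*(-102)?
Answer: -47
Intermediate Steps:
N = 0
N*57 - 47 = 0*57 - 47 = 0 - 47 = -47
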